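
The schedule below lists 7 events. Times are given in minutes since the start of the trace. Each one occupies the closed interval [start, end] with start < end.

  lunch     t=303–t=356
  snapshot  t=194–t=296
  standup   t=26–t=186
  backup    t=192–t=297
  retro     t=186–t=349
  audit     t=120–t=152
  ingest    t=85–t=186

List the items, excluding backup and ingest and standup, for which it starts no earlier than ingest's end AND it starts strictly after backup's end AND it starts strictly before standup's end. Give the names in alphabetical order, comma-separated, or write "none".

Conditions: its start is no earlier than ingest's end (X.start >= t=186) AND its start is strictly after backup's end (X.start > t=297) AND its start is strictly before standup's end (X.start < t=186).
audit: start t=120 >= t=186? ✗; start t=120 > t=297? ✗; start t=120 < t=186? ✓ → no.
lunch: start t=303 >= t=186? ✓; start t=303 > t=297? ✓; start t=303 < t=186? ✗ → no.
retro: start t=186 >= t=186? ✓; start t=186 > t=297? ✗; start t=186 < t=186? ✗ → no.
snapshot: start t=194 >= t=186? ✓; start t=194 > t=297? ✗; start t=194 < t=186? ✗ → no.
Result: none.

none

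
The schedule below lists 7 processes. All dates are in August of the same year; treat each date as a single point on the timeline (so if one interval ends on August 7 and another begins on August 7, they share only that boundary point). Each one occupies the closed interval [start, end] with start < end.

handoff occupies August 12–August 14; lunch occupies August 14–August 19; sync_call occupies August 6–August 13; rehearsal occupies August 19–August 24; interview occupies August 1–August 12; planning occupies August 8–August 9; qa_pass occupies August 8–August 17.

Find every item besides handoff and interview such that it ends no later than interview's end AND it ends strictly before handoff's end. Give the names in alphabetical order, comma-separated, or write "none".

planning

Conditions: its end is no later than interview's end (X.end <= August 12) AND its end is strictly before handoff's end (X.end < August 14).
lunch: end August 19 <= August 12? ✗; end August 19 < August 14? ✗ → no.
planning: end August 9 <= August 12? ✓; end August 9 < August 14? ✓ → yes.
qa_pass: end August 17 <= August 12? ✗; end August 17 < August 14? ✗ → no.
rehearsal: end August 24 <= August 12? ✗; end August 24 < August 14? ✗ → no.
sync_call: end August 13 <= August 12? ✗; end August 13 < August 14? ✓ → no.
Result: planning.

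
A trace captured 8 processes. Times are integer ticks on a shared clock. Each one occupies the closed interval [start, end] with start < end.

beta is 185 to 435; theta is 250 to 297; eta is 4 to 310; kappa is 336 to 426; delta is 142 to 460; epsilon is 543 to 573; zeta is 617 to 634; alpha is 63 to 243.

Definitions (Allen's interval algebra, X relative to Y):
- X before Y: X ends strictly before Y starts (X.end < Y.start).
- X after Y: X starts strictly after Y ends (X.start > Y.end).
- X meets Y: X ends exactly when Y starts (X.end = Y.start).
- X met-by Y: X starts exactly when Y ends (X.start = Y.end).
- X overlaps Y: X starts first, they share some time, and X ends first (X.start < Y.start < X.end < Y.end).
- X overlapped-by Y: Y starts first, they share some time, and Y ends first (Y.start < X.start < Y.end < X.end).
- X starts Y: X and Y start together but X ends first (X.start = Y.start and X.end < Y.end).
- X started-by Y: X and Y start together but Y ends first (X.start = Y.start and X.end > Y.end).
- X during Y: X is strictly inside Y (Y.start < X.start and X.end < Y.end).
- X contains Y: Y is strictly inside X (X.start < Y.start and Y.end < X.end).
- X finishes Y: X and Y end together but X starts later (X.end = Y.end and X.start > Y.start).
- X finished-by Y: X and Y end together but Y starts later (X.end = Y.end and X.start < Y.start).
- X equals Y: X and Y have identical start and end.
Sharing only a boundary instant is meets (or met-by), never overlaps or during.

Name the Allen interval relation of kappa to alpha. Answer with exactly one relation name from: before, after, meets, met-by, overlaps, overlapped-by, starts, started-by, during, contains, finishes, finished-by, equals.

after

kappa = [336, 426]; alpha = [63, 243].
Compare endpoints: kappa.start > alpha.start, kappa.start > alpha.end, kappa.end > alpha.start, kappa.end > alpha.end.
That pattern is 'after'.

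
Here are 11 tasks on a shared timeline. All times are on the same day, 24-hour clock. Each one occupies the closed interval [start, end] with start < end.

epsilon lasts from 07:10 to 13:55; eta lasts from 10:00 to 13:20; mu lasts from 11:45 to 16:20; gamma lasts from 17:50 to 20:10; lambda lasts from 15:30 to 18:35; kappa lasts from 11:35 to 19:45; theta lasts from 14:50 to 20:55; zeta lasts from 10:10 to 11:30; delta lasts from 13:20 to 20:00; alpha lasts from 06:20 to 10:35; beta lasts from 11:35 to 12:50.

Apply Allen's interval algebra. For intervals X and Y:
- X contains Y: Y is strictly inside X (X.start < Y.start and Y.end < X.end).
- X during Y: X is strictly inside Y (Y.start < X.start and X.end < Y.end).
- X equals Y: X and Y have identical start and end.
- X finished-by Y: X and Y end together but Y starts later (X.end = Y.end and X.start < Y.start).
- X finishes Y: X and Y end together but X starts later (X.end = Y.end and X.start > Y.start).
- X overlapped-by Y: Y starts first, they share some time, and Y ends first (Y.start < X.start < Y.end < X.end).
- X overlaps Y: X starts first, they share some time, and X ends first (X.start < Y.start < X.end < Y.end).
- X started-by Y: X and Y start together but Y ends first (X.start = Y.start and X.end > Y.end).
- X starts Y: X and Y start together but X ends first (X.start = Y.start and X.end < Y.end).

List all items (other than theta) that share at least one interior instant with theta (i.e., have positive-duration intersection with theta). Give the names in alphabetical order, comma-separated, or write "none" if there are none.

delta, gamma, kappa, lambda, mu

Target theta = [14:50, 20:55].
alpha [06:20, 10:35] → before → no.
beta [11:35, 12:50] → before → no.
delta [13:20, 20:00] → overlaps → yes.
epsilon [07:10, 13:55] → before → no.
eta [10:00, 13:20] → before → no.
gamma [17:50, 20:10] → during → yes.
kappa [11:35, 19:45] → overlaps → yes.
lambda [15:30, 18:35] → during → yes.
mu [11:45, 16:20] → overlaps → yes.
zeta [10:10, 11:30] → before → no.
Result: delta, gamma, kappa, lambda, mu.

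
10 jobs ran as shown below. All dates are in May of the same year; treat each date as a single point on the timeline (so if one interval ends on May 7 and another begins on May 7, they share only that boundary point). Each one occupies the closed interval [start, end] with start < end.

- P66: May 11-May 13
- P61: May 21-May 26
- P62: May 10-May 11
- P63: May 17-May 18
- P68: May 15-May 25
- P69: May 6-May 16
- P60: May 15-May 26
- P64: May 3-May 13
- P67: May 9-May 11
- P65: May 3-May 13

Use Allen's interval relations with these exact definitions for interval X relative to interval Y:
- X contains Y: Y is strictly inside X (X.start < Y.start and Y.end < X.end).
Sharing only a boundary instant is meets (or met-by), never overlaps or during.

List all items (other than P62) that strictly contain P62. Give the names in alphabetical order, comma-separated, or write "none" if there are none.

Target P62 = [May 10, May 11].
P60 [May 15, May 26] → after → no.
P61 [May 21, May 26] → after → no.
P63 [May 17, May 18] → after → no.
P64 [May 3, May 13] → contains → yes.
P65 [May 3, May 13] → contains → yes.
P66 [May 11, May 13] → met-by → no.
P67 [May 9, May 11] → finished-by → no.
P68 [May 15, May 25] → after → no.
P69 [May 6, May 16] → contains → yes.
Result: P64, P65, P69.

P64, P65, P69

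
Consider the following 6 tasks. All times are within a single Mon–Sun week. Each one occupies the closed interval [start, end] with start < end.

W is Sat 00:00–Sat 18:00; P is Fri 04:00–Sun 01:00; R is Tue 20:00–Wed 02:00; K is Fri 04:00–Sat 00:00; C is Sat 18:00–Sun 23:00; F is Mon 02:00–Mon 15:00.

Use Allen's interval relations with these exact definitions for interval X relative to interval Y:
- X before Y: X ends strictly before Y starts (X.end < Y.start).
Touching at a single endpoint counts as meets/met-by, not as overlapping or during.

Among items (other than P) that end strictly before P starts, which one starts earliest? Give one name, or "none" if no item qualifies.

F

Target P = [Fri 04:00, Sun 01:00].
C [Sat 18:00, Sun 23:00] → overlapped-by → excluded.
F [Mon 02:00, Mon 15:00] → before → candidate.
K [Fri 04:00, Sat 00:00] → starts → excluded.
R [Tue 20:00, Wed 02:00] → before → candidate.
W [Sat 00:00, Sat 18:00] → during → excluded.
Among candidates, earliest start is Mon 02:00 → F.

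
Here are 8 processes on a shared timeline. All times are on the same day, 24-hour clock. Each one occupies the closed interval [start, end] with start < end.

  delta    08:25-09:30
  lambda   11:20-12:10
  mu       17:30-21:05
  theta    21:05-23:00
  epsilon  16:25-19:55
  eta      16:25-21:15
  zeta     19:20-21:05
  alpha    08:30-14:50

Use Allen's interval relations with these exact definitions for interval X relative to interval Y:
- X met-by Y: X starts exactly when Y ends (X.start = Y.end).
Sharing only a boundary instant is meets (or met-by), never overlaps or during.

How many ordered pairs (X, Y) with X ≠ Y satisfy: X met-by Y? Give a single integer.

2

Checking all 56 ordered pairs for relation 'met-by'; matching pairs in alphabetical order:
(theta, mu): theta met-by mu ✓
(theta, zeta): theta met-by zeta ✓
Count: 2.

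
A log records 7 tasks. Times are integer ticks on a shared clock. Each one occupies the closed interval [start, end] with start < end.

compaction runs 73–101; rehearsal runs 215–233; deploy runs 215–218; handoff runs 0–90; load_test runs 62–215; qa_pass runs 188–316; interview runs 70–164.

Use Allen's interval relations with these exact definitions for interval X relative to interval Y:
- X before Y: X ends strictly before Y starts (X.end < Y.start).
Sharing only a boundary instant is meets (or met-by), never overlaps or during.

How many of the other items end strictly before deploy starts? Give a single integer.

3

Target deploy = [215, 218].
compaction [73, 101] → before → counts.
handoff [0, 90] → before → counts.
interview [70, 164] → before → counts.
load_test [62, 215] → meets → no.
qa_pass [188, 316] → contains → no.
rehearsal [215, 233] → started-by → no.
Total: 3.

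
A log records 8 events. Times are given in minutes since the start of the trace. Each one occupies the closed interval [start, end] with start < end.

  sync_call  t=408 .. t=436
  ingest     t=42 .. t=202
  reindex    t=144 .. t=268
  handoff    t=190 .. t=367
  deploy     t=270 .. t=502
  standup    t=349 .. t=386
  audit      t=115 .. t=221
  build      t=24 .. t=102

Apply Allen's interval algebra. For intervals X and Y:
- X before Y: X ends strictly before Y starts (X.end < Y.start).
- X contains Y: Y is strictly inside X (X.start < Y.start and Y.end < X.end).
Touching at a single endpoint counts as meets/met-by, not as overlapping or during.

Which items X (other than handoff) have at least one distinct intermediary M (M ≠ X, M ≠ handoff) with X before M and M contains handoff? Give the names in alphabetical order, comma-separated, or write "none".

none

Target handoff = [t=190, t=367].
Intermediaries M with M contains handoff: none.
Union: none.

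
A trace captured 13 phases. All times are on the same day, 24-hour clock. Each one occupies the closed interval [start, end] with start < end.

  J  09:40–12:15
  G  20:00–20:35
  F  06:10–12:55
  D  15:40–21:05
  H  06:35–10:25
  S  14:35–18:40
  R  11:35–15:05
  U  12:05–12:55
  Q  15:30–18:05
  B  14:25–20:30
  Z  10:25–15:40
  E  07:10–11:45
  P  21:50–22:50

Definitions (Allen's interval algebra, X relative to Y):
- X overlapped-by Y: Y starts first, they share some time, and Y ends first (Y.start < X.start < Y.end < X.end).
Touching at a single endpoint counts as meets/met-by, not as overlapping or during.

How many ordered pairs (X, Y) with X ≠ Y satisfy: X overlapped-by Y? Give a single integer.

19

Checking all 156 ordered pairs for relation 'overlapped-by'; matching pairs in alphabetical order:
(B, R): B overlapped-by R ✓
(B, Z): B overlapped-by Z ✓
(D, B): D overlapped-by B ✓
(D, Q): D overlapped-by Q ✓
(D, S): D overlapped-by S ✓
(E, H): E overlapped-by H ✓
(G, B): G overlapped-by B ✓
(J, E): J overlapped-by E ✓
(J, H): J overlapped-by H ✓
(Q, Z): Q overlapped-by Z ✓
(R, E): R overlapped-by E ✓
(R, F): R overlapped-by F ✓
(R, J): R overlapped-by J ✓
(S, R): S overlapped-by R ✓
(S, Z): S overlapped-by Z ✓
(U, J): U overlapped-by J ✓
(Z, E): Z overlapped-by E ✓
(Z, F): Z overlapped-by F ✓
(Z, J): Z overlapped-by J ✓
Count: 19.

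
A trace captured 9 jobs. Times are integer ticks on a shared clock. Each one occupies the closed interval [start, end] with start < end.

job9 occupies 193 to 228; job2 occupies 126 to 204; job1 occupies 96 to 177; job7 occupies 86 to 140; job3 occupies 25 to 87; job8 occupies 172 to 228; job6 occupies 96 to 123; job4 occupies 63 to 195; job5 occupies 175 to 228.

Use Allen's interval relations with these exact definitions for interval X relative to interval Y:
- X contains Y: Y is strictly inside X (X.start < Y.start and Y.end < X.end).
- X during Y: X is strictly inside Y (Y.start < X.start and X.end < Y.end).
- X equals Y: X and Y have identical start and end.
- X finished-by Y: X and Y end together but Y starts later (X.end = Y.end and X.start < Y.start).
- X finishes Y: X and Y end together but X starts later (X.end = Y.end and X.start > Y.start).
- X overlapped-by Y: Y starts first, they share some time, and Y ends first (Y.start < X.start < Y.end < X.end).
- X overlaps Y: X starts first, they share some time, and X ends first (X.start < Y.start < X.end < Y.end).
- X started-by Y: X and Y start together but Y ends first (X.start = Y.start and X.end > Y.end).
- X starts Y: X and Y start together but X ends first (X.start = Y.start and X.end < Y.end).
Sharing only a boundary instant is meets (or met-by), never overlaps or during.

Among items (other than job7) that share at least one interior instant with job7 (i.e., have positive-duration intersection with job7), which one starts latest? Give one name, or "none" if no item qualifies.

job2

Target job7 = [86, 140].
job1 [96, 177] → overlapped-by → candidate.
job2 [126, 204] → overlapped-by → candidate.
job3 [25, 87] → overlaps → candidate.
job4 [63, 195] → contains → candidate.
job5 [175, 228] → after → excluded.
job6 [96, 123] → during → candidate.
job8 [172, 228] → after → excluded.
job9 [193, 228] → after → excluded.
Among candidates, latest start is 126 → job2.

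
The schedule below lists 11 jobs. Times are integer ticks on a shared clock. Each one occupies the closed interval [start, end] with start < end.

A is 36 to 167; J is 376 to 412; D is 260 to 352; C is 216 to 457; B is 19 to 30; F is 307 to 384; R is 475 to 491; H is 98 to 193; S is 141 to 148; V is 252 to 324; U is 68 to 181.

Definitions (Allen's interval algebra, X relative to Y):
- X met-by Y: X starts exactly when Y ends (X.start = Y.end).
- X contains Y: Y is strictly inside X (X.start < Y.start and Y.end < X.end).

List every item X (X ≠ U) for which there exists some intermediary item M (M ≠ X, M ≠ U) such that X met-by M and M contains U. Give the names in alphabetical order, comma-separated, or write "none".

Target U = [68, 181].
Intermediaries M with M contains U: none.
Union: none.

none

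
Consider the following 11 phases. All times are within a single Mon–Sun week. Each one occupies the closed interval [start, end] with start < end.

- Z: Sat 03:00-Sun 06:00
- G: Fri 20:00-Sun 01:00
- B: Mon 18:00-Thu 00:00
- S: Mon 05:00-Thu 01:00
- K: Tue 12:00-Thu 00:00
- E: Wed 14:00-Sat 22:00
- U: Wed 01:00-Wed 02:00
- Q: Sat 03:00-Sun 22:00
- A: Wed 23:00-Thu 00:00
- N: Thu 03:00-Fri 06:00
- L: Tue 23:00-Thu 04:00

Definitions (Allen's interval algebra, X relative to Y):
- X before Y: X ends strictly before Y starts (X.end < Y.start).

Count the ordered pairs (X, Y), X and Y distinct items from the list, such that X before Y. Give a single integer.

Checking all 110 ordered pairs for relation 'before'; matching pairs in alphabetical order:
(A, G): A before G ✓
(A, N): A before N ✓
(A, Q): A before Q ✓
(A, Z): A before Z ✓
(B, G): B before G ✓
(B, N): B before N ✓
(B, Q): B before Q ✓
(B, Z): B before Z ✓
(K, G): K before G ✓
(K, N): K before N ✓
(K, Q): K before Q ✓
(K, Z): K before Z ✓
(L, G): L before G ✓
(L, Q): L before Q ✓
(L, Z): L before Z ✓
(N, G): N before G ✓
(N, Q): N before Q ✓
(N, Z): N before Z ✓
(S, G): S before G ✓
(S, N): S before N ✓
(S, Q): S before Q ✓
(S, Z): S before Z ✓
(U, A): U before A ✓
(U, E): U before E ✓
... plus 4 further pairs not listed.
Count: 28.

28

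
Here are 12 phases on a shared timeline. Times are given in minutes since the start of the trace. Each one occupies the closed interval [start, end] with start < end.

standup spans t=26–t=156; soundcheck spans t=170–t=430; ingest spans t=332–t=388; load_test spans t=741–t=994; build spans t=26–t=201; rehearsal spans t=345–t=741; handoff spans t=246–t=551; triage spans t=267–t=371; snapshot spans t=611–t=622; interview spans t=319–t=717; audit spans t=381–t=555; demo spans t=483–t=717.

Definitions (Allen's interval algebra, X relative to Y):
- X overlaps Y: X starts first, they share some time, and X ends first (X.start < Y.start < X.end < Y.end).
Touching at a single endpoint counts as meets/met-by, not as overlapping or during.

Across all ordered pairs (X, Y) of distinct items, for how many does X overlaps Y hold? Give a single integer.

16

Checking all 132 ordered pairs for relation 'overlaps'; matching pairs in alphabetical order:
(audit, demo): audit overlaps demo ✓
(build, soundcheck): build overlaps soundcheck ✓
(handoff, audit): handoff overlaps audit ✓
(handoff, demo): handoff overlaps demo ✓
(handoff, interview): handoff overlaps interview ✓
(handoff, rehearsal): handoff overlaps rehearsal ✓
(ingest, audit): ingest overlaps audit ✓
(ingest, rehearsal): ingest overlaps rehearsal ✓
(interview, rehearsal): interview overlaps rehearsal ✓
(soundcheck, audit): soundcheck overlaps audit ✓
(soundcheck, handoff): soundcheck overlaps handoff ✓
(soundcheck, interview): soundcheck overlaps interview ✓
(soundcheck, rehearsal): soundcheck overlaps rehearsal ✓
(triage, ingest): triage overlaps ingest ✓
(triage, interview): triage overlaps interview ✓
(triage, rehearsal): triage overlaps rehearsal ✓
Count: 16.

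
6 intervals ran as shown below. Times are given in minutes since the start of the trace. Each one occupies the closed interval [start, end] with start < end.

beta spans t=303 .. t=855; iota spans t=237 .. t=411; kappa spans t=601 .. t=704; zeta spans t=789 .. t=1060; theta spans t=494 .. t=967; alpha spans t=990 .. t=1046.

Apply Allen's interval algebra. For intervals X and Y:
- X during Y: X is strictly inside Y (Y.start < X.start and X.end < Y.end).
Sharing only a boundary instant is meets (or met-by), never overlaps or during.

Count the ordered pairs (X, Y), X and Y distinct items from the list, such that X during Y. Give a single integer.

Checking all 30 ordered pairs for relation 'during'; matching pairs in alphabetical order:
(alpha, zeta): alpha during zeta ✓
(kappa, beta): kappa during beta ✓
(kappa, theta): kappa during theta ✓
Count: 3.

3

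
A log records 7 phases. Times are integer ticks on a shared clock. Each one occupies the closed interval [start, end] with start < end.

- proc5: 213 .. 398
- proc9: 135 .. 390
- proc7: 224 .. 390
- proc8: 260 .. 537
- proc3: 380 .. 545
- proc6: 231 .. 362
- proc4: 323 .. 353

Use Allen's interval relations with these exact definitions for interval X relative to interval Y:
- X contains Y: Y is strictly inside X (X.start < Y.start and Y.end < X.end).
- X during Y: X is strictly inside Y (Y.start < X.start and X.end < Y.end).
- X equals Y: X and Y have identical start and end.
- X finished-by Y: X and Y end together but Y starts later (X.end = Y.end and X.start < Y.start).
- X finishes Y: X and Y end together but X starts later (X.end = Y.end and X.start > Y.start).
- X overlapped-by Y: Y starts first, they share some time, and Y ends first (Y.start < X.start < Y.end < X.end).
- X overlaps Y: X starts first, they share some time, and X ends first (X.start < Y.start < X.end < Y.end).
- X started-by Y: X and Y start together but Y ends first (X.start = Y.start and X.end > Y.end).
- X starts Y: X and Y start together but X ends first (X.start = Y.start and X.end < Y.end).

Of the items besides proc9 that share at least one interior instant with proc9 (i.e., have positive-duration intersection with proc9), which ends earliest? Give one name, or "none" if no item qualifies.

Target proc9 = [135, 390].
proc3 [380, 545] → overlapped-by → candidate.
proc4 [323, 353] → during → candidate.
proc5 [213, 398] → overlapped-by → candidate.
proc6 [231, 362] → during → candidate.
proc7 [224, 390] → finishes → candidate.
proc8 [260, 537] → overlapped-by → candidate.
Among candidates, earliest end is 353 → proc4.

proc4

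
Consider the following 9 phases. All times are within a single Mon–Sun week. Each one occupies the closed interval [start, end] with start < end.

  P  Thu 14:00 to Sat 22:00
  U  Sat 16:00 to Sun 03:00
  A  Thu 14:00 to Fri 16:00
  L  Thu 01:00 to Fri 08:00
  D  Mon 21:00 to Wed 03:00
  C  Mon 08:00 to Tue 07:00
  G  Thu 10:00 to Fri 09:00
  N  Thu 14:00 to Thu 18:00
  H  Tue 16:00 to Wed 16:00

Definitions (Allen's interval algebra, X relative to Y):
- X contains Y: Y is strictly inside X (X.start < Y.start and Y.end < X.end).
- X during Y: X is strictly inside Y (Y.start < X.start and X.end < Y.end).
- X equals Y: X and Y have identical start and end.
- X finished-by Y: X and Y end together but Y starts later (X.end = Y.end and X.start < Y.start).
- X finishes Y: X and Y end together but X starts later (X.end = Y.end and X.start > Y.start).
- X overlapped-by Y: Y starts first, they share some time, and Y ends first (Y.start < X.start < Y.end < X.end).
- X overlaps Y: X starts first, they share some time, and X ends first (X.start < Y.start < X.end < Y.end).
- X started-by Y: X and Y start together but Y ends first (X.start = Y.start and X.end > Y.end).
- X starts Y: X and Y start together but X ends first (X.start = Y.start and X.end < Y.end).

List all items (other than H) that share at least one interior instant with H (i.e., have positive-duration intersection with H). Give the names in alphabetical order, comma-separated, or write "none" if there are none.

D

Target H = [Tue 16:00, Wed 16:00].
A [Thu 14:00, Fri 16:00] → after → no.
C [Mon 08:00, Tue 07:00] → before → no.
D [Mon 21:00, Wed 03:00] → overlaps → yes.
G [Thu 10:00, Fri 09:00] → after → no.
L [Thu 01:00, Fri 08:00] → after → no.
N [Thu 14:00, Thu 18:00] → after → no.
P [Thu 14:00, Sat 22:00] → after → no.
U [Sat 16:00, Sun 03:00] → after → no.
Result: D.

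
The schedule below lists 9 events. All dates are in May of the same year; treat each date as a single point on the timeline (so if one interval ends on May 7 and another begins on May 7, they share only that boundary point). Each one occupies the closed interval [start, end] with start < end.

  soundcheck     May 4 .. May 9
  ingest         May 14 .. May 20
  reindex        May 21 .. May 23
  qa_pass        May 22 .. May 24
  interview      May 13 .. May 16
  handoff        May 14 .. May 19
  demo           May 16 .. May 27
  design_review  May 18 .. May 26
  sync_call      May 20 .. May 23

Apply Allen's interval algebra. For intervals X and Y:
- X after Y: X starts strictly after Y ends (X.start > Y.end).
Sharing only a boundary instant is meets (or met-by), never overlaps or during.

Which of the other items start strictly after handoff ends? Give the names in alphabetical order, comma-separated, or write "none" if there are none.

Target handoff = [May 14, May 19].
demo [May 16, May 27] → overlapped-by → no.
design_review [May 18, May 26] → overlapped-by → no.
ingest [May 14, May 20] → started-by → no.
interview [May 13, May 16] → overlaps → no.
qa_pass [May 22, May 24] → after → yes.
reindex [May 21, May 23] → after → yes.
soundcheck [May 4, May 9] → before → no.
sync_call [May 20, May 23] → after → yes.
Result: qa_pass, reindex, sync_call.

qa_pass, reindex, sync_call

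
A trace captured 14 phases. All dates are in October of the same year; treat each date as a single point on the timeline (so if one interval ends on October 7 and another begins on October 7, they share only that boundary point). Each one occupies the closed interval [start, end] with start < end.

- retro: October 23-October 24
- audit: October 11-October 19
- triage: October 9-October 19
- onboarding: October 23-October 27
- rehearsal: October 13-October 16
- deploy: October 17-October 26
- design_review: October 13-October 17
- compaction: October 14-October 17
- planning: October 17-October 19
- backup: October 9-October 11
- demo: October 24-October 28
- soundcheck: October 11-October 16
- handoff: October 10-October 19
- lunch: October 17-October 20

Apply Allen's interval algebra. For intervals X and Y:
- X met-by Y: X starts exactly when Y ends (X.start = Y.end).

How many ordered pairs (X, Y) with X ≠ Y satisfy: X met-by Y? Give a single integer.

9

Checking all 182 ordered pairs for relation 'met-by'; matching pairs in alphabetical order:
(audit, backup): audit met-by backup ✓
(demo, retro): demo met-by retro ✓
(deploy, compaction): deploy met-by compaction ✓
(deploy, design_review): deploy met-by design_review ✓
(lunch, compaction): lunch met-by compaction ✓
(lunch, design_review): lunch met-by design_review ✓
(planning, compaction): planning met-by compaction ✓
(planning, design_review): planning met-by design_review ✓
(soundcheck, backup): soundcheck met-by backup ✓
Count: 9.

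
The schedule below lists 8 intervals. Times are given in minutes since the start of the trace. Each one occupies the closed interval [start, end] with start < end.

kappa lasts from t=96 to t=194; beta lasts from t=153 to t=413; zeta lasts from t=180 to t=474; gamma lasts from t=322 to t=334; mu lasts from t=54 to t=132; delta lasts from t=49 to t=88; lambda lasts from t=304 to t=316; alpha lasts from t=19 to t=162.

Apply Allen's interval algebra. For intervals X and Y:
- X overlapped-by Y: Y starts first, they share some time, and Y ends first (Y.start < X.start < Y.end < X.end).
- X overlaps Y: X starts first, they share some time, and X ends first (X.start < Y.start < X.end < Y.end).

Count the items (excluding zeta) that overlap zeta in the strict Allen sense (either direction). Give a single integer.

Target zeta = [t=180, t=474].
alpha [t=19, t=162] → before → no.
beta [t=153, t=413] → overlaps → counts.
delta [t=49, t=88] → before → no.
gamma [t=322, t=334] → during → no.
kappa [t=96, t=194] → overlaps → counts.
lambda [t=304, t=316] → during → no.
mu [t=54, t=132] → before → no.
Total: 2.

2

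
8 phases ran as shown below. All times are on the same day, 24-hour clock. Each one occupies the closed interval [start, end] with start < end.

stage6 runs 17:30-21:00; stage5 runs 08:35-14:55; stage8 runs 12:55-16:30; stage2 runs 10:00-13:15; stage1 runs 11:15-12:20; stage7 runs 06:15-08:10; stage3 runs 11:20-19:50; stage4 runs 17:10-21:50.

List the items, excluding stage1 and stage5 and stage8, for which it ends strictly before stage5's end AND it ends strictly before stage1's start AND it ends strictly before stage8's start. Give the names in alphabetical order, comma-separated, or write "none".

stage7

Conditions: its end is strictly before stage5's end (X.end < 14:55) AND its end is strictly before stage1's start (X.end < 11:15) AND its end is strictly before stage8's start (X.end < 12:55).
stage2: end 13:15 < 14:55? ✓; end 13:15 < 11:15? ✗; end 13:15 < 12:55? ✗ → no.
stage3: end 19:50 < 14:55? ✗; end 19:50 < 11:15? ✗; end 19:50 < 12:55? ✗ → no.
stage4: end 21:50 < 14:55? ✗; end 21:50 < 11:15? ✗; end 21:50 < 12:55? ✗ → no.
stage6: end 21:00 < 14:55? ✗; end 21:00 < 11:15? ✗; end 21:00 < 12:55? ✗ → no.
stage7: end 08:10 < 14:55? ✓; end 08:10 < 11:15? ✓; end 08:10 < 12:55? ✓ → yes.
Result: stage7.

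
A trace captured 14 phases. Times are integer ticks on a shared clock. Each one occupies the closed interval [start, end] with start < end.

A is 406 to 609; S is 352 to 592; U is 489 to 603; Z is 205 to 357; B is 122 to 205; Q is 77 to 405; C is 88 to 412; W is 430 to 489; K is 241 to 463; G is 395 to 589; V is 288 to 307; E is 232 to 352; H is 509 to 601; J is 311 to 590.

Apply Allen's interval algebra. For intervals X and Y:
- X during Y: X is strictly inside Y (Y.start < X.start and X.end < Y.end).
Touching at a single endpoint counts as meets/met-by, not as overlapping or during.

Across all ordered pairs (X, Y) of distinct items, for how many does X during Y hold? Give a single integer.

Checking all 182 ordered pairs for relation 'during'; matching pairs in alphabetical order:
(B, C): B during C ✓
(B, Q): B during Q ✓
(E, C): E during C ✓
(E, Q): E during Q ✓
(E, Z): E during Z ✓
(G, J): G during J ✓
(G, S): G during S ✓
(H, A): H during A ✓
(H, U): H during U ✓
(U, A): U during A ✓
(V, C): V during C ✓
(V, E): V during E ✓
(V, K): V during K ✓
(V, Q): V during Q ✓
(V, Z): V during Z ✓
(W, A): W during A ✓
(W, G): W during G ✓
(W, J): W during J ✓
(W, S): W during S ✓
(Z, C): Z during C ✓
(Z, Q): Z during Q ✓
Count: 21.

21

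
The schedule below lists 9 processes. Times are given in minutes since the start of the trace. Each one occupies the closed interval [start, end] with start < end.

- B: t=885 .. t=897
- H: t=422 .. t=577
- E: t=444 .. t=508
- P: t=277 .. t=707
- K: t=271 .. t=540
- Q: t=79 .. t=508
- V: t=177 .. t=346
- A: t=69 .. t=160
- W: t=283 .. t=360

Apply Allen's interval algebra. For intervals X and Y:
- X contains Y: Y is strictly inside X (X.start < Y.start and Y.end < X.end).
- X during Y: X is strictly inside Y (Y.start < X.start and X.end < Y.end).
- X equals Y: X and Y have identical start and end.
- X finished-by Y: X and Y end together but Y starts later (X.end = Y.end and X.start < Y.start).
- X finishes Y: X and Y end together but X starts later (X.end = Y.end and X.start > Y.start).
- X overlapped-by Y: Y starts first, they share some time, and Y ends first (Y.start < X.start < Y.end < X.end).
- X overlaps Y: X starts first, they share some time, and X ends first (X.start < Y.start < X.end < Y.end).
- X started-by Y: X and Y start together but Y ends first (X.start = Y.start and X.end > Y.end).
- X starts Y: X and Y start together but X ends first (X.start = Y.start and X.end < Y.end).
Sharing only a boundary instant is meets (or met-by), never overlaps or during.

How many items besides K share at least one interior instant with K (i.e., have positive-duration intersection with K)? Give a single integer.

6

Target K = [t=271, t=540].
A [t=69, t=160] → before → no.
B [t=885, t=897] → after → no.
E [t=444, t=508] → during → counts.
H [t=422, t=577] → overlapped-by → counts.
P [t=277, t=707] → overlapped-by → counts.
Q [t=79, t=508] → overlaps → counts.
V [t=177, t=346] → overlaps → counts.
W [t=283, t=360] → during → counts.
Total: 6.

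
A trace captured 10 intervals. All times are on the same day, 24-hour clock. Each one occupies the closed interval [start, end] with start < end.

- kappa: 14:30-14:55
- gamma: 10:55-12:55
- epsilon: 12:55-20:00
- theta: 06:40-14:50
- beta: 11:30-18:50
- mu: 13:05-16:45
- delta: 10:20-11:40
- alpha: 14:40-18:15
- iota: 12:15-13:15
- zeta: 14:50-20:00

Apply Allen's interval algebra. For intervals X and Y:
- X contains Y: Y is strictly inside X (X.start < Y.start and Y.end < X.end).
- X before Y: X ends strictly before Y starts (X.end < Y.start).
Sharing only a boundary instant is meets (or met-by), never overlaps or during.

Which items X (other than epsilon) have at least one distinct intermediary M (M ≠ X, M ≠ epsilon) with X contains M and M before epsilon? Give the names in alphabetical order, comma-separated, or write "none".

theta

Target epsilon = [12:55, 20:00].
Intermediaries M with M before epsilon: delta.
Via delta — items with X contains delta: theta.
Union: theta.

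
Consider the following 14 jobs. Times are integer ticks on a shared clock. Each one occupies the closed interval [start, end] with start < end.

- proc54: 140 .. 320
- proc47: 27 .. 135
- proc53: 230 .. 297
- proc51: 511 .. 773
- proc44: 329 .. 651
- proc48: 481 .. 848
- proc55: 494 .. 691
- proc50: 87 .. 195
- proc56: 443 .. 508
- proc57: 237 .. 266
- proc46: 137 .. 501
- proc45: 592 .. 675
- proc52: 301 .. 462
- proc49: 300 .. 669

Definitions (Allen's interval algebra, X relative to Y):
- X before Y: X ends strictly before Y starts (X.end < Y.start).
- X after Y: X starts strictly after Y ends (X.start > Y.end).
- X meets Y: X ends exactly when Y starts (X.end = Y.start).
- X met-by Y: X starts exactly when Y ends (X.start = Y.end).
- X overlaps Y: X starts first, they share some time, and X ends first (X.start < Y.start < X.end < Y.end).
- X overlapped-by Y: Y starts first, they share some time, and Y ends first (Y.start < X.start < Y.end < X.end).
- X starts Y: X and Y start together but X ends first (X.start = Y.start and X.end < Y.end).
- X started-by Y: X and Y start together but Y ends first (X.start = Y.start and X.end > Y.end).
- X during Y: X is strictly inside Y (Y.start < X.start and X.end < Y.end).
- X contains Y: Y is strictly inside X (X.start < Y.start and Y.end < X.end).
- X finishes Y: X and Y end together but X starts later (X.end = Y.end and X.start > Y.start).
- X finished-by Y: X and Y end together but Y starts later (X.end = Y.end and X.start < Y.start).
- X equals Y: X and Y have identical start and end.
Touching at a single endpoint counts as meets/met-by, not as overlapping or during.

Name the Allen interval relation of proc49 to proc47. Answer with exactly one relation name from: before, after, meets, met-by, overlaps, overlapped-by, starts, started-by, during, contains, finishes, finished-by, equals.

proc49 = [300, 669]; proc47 = [27, 135].
Compare endpoints: proc49.start > proc47.start, proc49.start > proc47.end, proc49.end > proc47.start, proc49.end > proc47.end.
That pattern is 'after'.

after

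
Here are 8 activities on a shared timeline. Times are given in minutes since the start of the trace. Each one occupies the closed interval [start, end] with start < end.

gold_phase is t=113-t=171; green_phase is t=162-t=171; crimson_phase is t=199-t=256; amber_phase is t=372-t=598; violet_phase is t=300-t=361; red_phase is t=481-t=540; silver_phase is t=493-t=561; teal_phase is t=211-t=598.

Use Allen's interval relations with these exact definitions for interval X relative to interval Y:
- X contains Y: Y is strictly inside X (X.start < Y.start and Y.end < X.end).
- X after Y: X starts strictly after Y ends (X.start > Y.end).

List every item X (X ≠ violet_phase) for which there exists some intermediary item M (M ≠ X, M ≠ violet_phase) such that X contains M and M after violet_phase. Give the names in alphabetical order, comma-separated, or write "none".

Target violet_phase = [t=300, t=361].
Intermediaries M with M after violet_phase: amber_phase, red_phase, silver_phase.
Via amber_phase — items with X contains amber_phase: none.
Via red_phase — items with X contains red_phase: amber_phase, teal_phase.
Via silver_phase — items with X contains silver_phase: amber_phase, teal_phase.
Union: amber_phase, teal_phase.

amber_phase, teal_phase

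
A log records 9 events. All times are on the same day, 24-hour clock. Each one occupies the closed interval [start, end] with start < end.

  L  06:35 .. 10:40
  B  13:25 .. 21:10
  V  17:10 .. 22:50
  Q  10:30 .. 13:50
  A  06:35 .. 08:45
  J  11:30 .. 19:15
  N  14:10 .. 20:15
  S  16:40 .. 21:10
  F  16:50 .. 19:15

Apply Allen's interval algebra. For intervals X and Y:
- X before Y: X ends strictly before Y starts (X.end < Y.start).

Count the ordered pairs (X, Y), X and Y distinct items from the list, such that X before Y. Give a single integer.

Checking all 72 ordered pairs for relation 'before'; matching pairs in alphabetical order:
(A, B): A before B ✓
(A, F): A before F ✓
(A, J): A before J ✓
(A, N): A before N ✓
(A, Q): A before Q ✓
(A, S): A before S ✓
(A, V): A before V ✓
(L, B): L before B ✓
(L, F): L before F ✓
(L, J): L before J ✓
(L, N): L before N ✓
(L, S): L before S ✓
(L, V): L before V ✓
(Q, F): Q before F ✓
(Q, N): Q before N ✓
(Q, S): Q before S ✓
(Q, V): Q before V ✓
Count: 17.

17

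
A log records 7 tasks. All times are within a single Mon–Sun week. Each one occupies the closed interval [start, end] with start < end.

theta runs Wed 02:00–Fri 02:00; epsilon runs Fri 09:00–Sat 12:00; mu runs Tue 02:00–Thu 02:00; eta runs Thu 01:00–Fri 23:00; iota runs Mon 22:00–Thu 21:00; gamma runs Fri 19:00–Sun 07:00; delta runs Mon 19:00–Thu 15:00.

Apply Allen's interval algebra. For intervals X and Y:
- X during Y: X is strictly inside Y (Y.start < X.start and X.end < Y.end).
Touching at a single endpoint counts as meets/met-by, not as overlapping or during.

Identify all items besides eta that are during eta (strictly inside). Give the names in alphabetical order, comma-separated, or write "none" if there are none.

none

Target eta = [Thu 01:00, Fri 23:00].
delta [Mon 19:00, Thu 15:00] → overlaps → no.
epsilon [Fri 09:00, Sat 12:00] → overlapped-by → no.
gamma [Fri 19:00, Sun 07:00] → overlapped-by → no.
iota [Mon 22:00, Thu 21:00] → overlaps → no.
mu [Tue 02:00, Thu 02:00] → overlaps → no.
theta [Wed 02:00, Fri 02:00] → overlaps → no.
Result: none.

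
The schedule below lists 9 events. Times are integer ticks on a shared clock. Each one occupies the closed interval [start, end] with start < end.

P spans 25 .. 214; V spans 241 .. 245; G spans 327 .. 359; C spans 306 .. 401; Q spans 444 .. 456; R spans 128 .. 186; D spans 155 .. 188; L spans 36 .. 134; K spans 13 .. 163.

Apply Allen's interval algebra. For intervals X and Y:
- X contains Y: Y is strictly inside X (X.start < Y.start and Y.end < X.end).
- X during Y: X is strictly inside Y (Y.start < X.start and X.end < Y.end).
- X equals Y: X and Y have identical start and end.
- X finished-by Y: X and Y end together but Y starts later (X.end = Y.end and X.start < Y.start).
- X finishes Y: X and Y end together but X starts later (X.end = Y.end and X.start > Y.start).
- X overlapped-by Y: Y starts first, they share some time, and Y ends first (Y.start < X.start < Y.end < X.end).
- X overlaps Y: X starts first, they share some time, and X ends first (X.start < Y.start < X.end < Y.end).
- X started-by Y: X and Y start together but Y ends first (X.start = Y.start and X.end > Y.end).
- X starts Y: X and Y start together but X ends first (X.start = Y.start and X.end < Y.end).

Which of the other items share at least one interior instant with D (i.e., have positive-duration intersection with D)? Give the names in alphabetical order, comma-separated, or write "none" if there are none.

Target D = [155, 188].
C [306, 401] → after → no.
G [327, 359] → after → no.
K [13, 163] → overlaps → yes.
L [36, 134] → before → no.
P [25, 214] → contains → yes.
Q [444, 456] → after → no.
R [128, 186] → overlaps → yes.
V [241, 245] → after → no.
Result: K, P, R.

K, P, R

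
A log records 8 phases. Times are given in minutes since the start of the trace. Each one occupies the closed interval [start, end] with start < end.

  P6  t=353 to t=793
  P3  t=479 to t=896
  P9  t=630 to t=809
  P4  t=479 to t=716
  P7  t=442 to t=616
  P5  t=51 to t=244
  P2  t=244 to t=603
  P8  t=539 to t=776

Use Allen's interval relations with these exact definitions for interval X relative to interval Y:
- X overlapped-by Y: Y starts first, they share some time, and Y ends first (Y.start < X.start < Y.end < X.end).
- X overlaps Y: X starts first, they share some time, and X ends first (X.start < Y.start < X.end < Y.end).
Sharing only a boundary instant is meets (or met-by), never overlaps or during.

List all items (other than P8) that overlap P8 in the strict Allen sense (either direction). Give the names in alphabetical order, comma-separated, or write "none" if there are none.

P2, P4, P7, P9

Target P8 = [t=539, t=776].
P2 [t=244, t=603] → overlaps → yes.
P3 [t=479, t=896] → contains → no.
P4 [t=479, t=716] → overlaps → yes.
P5 [t=51, t=244] → before → no.
P6 [t=353, t=793] → contains → no.
P7 [t=442, t=616] → overlaps → yes.
P9 [t=630, t=809] → overlapped-by → yes.
Result: P2, P4, P7, P9.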